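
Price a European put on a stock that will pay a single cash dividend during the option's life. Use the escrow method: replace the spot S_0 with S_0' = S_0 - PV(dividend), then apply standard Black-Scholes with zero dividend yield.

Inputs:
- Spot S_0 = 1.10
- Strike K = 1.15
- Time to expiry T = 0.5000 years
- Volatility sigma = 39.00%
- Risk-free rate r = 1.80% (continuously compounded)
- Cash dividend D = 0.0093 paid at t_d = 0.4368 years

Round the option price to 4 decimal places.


PV(D) = D * exp(-r * t_d) = 0.0093 * 0.99216843 = 0.00922717
S_0' = S_0 - PV(D) = 1.1000 - 0.00922717 = 1.09077283
d1 = (ln(S_0'/K) + (r + sigma^2/2)*T) / (sigma*sqrt(T)) = -0.02121493
d2 = d1 - sigma*sqrt(T) = -0.29698657
exp(-rT) = 0.99104038
N(-d1) = 0.50846290; N(-d2) = 0.61676162
P = K * exp(-rT) * N(-d2) - S_0' * N(-d1) = 1.1500 * 0.99104038 * 0.61676162 - 1.09077283 * 0.50846290 = 0.1483

Answer: Price = 0.1483


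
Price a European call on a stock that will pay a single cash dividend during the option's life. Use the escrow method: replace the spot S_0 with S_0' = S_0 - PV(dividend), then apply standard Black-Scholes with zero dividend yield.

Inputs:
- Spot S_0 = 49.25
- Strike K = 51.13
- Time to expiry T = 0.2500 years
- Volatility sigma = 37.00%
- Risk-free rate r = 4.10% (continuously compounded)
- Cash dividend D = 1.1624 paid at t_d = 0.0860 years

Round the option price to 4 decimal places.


PV(D) = D * exp(-r * t_d) = 1.1624 * 0.99648021 = 1.15830859
S_0' = S_0 - PV(D) = 49.2500 - 1.15830859 = 48.09169141
d1 = (ln(S_0'/K) + (r + sigma^2/2)*T) / (sigma*sqrt(T)) = -0.18324045
d2 = d1 - sigma*sqrt(T) = -0.36824045
exp(-rT) = 0.98980235
N(d1) = 0.42730468; N(d2) = 0.35634698
C = S_0' * N(d1) - K * exp(-rT) * N(d2) = 48.09169141 * 0.42730468 - 51.1300 * 0.98980235 * 0.35634698 = 2.5156

Answer: Price = 2.5156


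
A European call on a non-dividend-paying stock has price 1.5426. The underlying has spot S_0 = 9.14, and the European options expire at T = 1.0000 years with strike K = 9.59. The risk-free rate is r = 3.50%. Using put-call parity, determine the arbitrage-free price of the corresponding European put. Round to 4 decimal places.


Answer: Put price = 1.6628

Derivation:
Put-call parity: C - P = S_0 * exp(-qT) - K * exp(-rT).
S_0 * exp(-qT) = 9.1400 * 1.00000000 = 9.14000000
K * exp(-rT) = 9.5900 * 0.96560542 = 9.26015594
P = C - S*exp(-qT) + K*exp(-rT)
P = 1.5426 - 9.14000000 + 9.26015594 = 1.6628


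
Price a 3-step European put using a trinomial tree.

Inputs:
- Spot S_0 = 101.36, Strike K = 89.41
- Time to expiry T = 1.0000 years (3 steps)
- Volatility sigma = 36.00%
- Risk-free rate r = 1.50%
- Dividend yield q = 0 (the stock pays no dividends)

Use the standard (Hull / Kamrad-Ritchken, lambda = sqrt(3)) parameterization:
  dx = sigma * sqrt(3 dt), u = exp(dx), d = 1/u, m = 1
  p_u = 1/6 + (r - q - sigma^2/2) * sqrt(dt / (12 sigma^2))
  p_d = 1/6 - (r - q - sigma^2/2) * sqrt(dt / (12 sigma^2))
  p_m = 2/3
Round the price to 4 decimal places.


dt = T/N = 0.333333; dx = sigma*sqrt(3*dt) = 0.360000
u = exp(dx) = 1.433329; d = 1/u = 0.697676
p_u = 0.143611, p_m = 0.666667, p_d = 0.189722
Discount per step: exp(-r*dt) = 0.995012
Stock lattice S(k, j) with j the centered position index:
  k=0: S(0,+0) = 101.3600
  k=1: S(1,-1) = 70.7165; S(1,+0) = 101.3600; S(1,+1) = 145.2823
  k=2: S(2,-2) = 49.3372; S(2,-1) = 70.7165; S(2,+0) = 101.3600; S(2,+1) = 145.2823; S(2,+2) = 208.2374
  k=3: S(3,-3) = 34.4214; S(3,-2) = 49.3372; S(3,-1) = 70.7165; S(3,+0) = 101.3600; S(3,+1) = 145.2823; S(3,+2) = 208.2374; S(3,+3) = 298.4727
Terminal payoffs V(N, j) = max(K - S_T, 0):
  V(3,-3) = 54.988598; V(3,-2) = 40.072791; V(3,-1) = 18.693528; V(3,+0) = 0.000000; V(3,+1) = 0.000000; V(3,+2) = 0.000000; V(3,+3) = 0.000000
Backward induction: V(k, j) = exp(-r*dt) * [p_u * V(k+1, j+1) + p_m * V(k+1, j) + p_d * V(k+1, j-1)]
  V(2,-2) = exp(-r*dt) * [p_u*18.693528 + p_m*40.072791 + p_d*54.988598] = 39.633687
  V(2,-1) = exp(-r*dt) * [p_u*0.000000 + p_m*18.693528 + p_d*40.072791] = 19.964976
  V(2,+0) = exp(-r*dt) * [p_u*0.000000 + p_m*0.000000 + p_d*18.693528] = 3.528889
  V(2,+1) = exp(-r*dt) * [p_u*0.000000 + p_m*0.000000 + p_d*0.000000] = 0.000000
  V(2,+2) = exp(-r*dt) * [p_u*0.000000 + p_m*0.000000 + p_d*0.000000] = 0.000000
  V(1,-1) = exp(-r*dt) * [p_u*3.528889 + p_m*19.964976 + p_d*39.633687] = 21.229748
  V(1,+0) = exp(-r*dt) * [p_u*0.000000 + p_m*3.528889 + p_d*19.964976] = 6.109767
  V(1,+1) = exp(-r*dt) * [p_u*0.000000 + p_m*0.000000 + p_d*3.528889] = 0.666169
  V(0,+0) = exp(-r*dt) * [p_u*0.666169 + p_m*6.109767 + p_d*21.229748] = 8.155722

Answer: Price = V(0,0) = 8.1557


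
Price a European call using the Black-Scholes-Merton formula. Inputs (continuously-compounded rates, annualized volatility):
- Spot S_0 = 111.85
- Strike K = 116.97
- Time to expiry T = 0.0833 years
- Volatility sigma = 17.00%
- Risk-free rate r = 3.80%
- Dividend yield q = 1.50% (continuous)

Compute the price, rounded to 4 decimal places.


d1 = (ln(S/K) + (r - q + 0.5*sigma^2) * T) / (sigma * sqrt(T)) = -0.84865495
d2 = d1 - sigma * sqrt(T) = -0.89771991
exp(-rT) = 0.99683960; exp(-qT) = 0.99875128
C = S_0 * exp(-qT) * N(d1) - K * exp(-rT) * N(d2)
N(d1) = 0.19803666; N(d2) = 0.18466745
C = 111.8500 * 0.99875128 * 0.19803666 - 116.9700 * 0.99683960 * 0.18466745 = 0.5905

Answer: Price = 0.5905


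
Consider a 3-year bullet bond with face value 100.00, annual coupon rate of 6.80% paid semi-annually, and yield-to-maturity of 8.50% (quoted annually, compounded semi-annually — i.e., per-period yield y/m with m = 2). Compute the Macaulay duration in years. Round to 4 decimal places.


Coupon per period c = face * coupon_rate / m = 3.400000
Periods per year m = 2; per-period yield y/m = 0.042500
Number of cashflows N = 6
Cashflows (t years, CF_t, discount factor 1/(1+y/m)^(m*t), PV):
  t = 0.5000: CF_t = 3.400000, DF = 0.959233, PV = 3.261391
  t = 1.0000: CF_t = 3.400000, DF = 0.920127, PV = 3.128433
  t = 1.5000: CF_t = 3.400000, DF = 0.882616, PV = 3.000894
  t = 2.0000: CF_t = 3.400000, DF = 0.846634, PV = 2.878556
  t = 2.5000: CF_t = 3.400000, DF = 0.812119, PV = 2.761205
  t = 3.0000: CF_t = 103.400000, DF = 0.779011, PV = 80.549743
Price P = sum_t PV_t = 95.580221
Macaulay numerator sum_t t * PV_t:
  t * PV_t at t = 0.5000: 1.630695
  t * PV_t at t = 1.0000: 3.128433
  t * PV_t at t = 1.5000: 4.501342
  t * PV_t at t = 2.0000: 5.757112
  t * PV_t at t = 2.5000: 6.903012
  t * PV_t at t = 3.0000: 241.649228
Macaulay duration D = (sum_t t * PV_t) / P = 263.569821 / 95.580221 = 2.757577

Answer: Macaulay duration = 2.7576 years


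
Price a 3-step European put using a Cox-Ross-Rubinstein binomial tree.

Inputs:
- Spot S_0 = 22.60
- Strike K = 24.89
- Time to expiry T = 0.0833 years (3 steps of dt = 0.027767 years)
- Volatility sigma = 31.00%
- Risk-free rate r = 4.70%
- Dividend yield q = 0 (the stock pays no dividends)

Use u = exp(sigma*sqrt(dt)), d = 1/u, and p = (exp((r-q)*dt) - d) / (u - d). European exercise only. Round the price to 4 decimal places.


Answer: Price = V(0,0) = 2.3790

Derivation:
dt = T/N = 0.027767
u = exp(sigma*sqrt(dt)) = 1.053014; d = 1/u = 0.949655
p = (exp((r-q)*dt) - d) / (u - d) = 0.499723
Discount per step: exp(-r*dt) = 0.998696
Stock lattice S(k, i) with i counting down-moves:
  k=0: S(0,0) = 22.6000
  k=1: S(1,0) = 23.7981; S(1,1) = 21.4622
  k=2: S(2,0) = 25.0597; S(2,1) = 22.6000; S(2,2) = 20.3817
  k=3: S(3,0) = 26.3883; S(3,1) = 23.7981; S(3,2) = 21.4622; S(3,3) = 19.3556
Terminal payoffs V(N, i) = max(K - S_T, 0):
  V(3,0) = 0.000000; V(3,1) = 1.091888; V(3,2) = 3.427793; V(3,3) = 5.534417
Backward induction: V(k, i) = exp(-r*dt) * [p * V(k+1, i) + (1-p) * V(k+1, i+1)].
  V(2,0) = exp(-r*dt) * [p*0.000000 + (1-p)*1.091888] = 0.545534
  V(2,1) = exp(-r*dt) * [p*1.091888 + (1-p)*3.427793] = 2.257539
  V(2,2) = exp(-r*dt) * [p*3.427793 + (1-p)*5.534417] = 4.475843
  V(1,0) = exp(-r*dt) * [p*0.545534 + (1-p)*2.257539] = 1.400182
  V(1,1) = exp(-r*dt) * [p*2.257539 + (1-p)*4.475843] = 3.362913
  V(0,0) = exp(-r*dt) * [p*1.400182 + (1-p)*3.362913] = 2.378984


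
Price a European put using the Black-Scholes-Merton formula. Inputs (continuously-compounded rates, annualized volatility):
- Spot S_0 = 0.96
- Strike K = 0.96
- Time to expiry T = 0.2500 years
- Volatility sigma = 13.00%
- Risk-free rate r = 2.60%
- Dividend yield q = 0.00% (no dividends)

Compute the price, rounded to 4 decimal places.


Answer: Price = 0.0218

Derivation:
d1 = (ln(S/K) + (r - q + 0.5*sigma^2) * T) / (sigma * sqrt(T)) = 0.13250000
d2 = d1 - sigma * sqrt(T) = 0.06750000
exp(-rT) = 0.99352108; exp(-qT) = 1.00000000
P = K * exp(-rT) * N(-d2) - S_0 * exp(-qT) * N(-d1)
N(-d1) = 0.44729441; N(-d2) = 0.47309183
P = 0.9600 * 0.99352108 * 0.47309183 - 0.9600 * 1.00000000 * 0.44729441 = 0.0218


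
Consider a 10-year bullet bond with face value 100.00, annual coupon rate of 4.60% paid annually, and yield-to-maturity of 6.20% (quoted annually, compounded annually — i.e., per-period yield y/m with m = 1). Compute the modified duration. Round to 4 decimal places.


Coupon per period c = face * coupon_rate / m = 4.600000
Periods per year m = 1; per-period yield y/m = 0.062000
Number of cashflows N = 10
Cashflows (t years, CF_t, discount factor 1/(1+y/m)^(m*t), PV):
  t = 1.0000: CF_t = 4.600000, DF = 0.941620, PV = 4.331450
  t = 2.0000: CF_t = 4.600000, DF = 0.886647, PV = 4.078578
  t = 3.0000: CF_t = 4.600000, DF = 0.834885, PV = 3.840469
  t = 4.0000: CF_t = 4.600000, DF = 0.786144, PV = 3.616261
  t = 5.0000: CF_t = 4.600000, DF = 0.740248, PV = 3.405142
  t = 6.0000: CF_t = 4.600000, DF = 0.697032, PV = 3.206349
  t = 7.0000: CF_t = 4.600000, DF = 0.656339, PV = 3.019161
  t = 8.0000: CF_t = 4.600000, DF = 0.618022, PV = 2.842901
  t = 9.0000: CF_t = 4.600000, DF = 0.581942, PV = 2.676931
  t = 10.0000: CF_t = 104.600000, DF = 0.547968, PV = 57.317405
Price P = sum_t PV_t = 88.334646
First compute Macaulay numerator sum_t t * PV_t:
  t * PV_t at t = 1.0000: 4.331450
  t * PV_t at t = 2.0000: 8.157156
  t * PV_t at t = 3.0000: 11.521407
  t * PV_t at t = 4.0000: 14.465044
  t * PV_t at t = 5.0000: 17.025711
  t * PV_t at t = 6.0000: 19.238091
  t * PV_t at t = 7.0000: 21.134124
  t * PV_t at t = 8.0000: 22.743206
  t * PV_t at t = 9.0000: 24.092379
  t * PV_t at t = 10.0000: 573.174046
Macaulay duration D = 715.882616 / 88.334646 = 8.104211
Modified duration = D / (1 + y/m) = 8.104211 / (1 + 0.062000) = 7.631084

Answer: Modified duration = 7.6311


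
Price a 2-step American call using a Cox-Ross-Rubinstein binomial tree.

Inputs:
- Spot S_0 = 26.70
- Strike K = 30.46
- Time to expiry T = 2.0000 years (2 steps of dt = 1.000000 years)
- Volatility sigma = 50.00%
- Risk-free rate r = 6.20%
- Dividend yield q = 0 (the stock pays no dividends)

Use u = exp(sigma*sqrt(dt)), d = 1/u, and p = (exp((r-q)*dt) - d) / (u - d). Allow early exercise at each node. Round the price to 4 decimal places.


Answer: Price = V(0,0) = 7.1676

Derivation:
dt = T/N = 1.000000
u = exp(sigma*sqrt(dt)) = 1.648721; d = 1/u = 0.606531
p = (exp((r-q)*dt) - d) / (u - d) = 0.438914
Discount per step: exp(-r*dt) = 0.939883
Stock lattice S(k, i) with i counting down-moves:
  k=0: S(0,0) = 26.7000
  k=1: S(1,0) = 44.0209; S(1,1) = 16.1944
  k=2: S(2,0) = 72.5781; S(2,1) = 26.7000; S(2,2) = 9.8224
Terminal payoffs V(N, i) = max(S_T - K, 0):
  V(2,0) = 42.118125; V(2,1) = 0.000000; V(2,2) = 0.000000
Backward induction: V(k, i) = exp(-r*dt) * [p * V(k+1, i) + (1-p) * V(k+1, i+1)]; then take max(V_cont, immediate exercise) for American.
  V(1,0) = exp(-r*dt) * [p*42.118125 + (1-p)*0.000000] = 17.374882; exercise = 13.560858; V(1,0) = max -> 17.374882
  V(1,1) = exp(-r*dt) * [p*0.000000 + (1-p)*0.000000] = 0.000000; exercise = 0.000000; V(1,1) = max -> 0.000000
  V(0,0) = exp(-r*dt) * [p*17.374882 + (1-p)*0.000000] = 7.167615; exercise = 0.000000; V(0,0) = max -> 7.167615


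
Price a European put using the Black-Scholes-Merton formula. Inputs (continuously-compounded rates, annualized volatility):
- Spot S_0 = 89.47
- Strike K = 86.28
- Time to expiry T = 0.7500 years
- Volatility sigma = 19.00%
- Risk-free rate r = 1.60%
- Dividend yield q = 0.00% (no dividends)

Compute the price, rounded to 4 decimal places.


d1 = (ln(S/K) + (r - q + 0.5*sigma^2) * T) / (sigma * sqrt(T)) = 0.37584319
d2 = d1 - sigma * sqrt(T) = 0.21129836
exp(-rT) = 0.98807171; exp(-qT) = 1.00000000
P = K * exp(-rT) * N(-d2) - S_0 * exp(-qT) * N(-d1)
N(-d1) = 0.35351674; N(-d2) = 0.41632723
P = 86.2800 * 0.98807171 * 0.41632723 - 89.4700 * 1.00000000 * 0.35351674 = 3.8631

Answer: Price = 3.8631


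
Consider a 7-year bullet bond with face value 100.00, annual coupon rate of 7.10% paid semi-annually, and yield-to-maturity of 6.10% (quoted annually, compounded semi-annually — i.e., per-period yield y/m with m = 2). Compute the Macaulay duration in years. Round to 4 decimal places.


Answer: Macaulay duration = 5.6783 years

Derivation:
Coupon per period c = face * coupon_rate / m = 3.550000
Periods per year m = 2; per-period yield y/m = 0.030500
Number of cashflows N = 14
Cashflows (t years, CF_t, discount factor 1/(1+y/m)^(m*t), PV):
  t = 0.5000: CF_t = 3.550000, DF = 0.970403, PV = 3.444930
  t = 1.0000: CF_t = 3.550000, DF = 0.941681, PV = 3.342969
  t = 1.5000: CF_t = 3.550000, DF = 0.913810, PV = 3.244026
  t = 2.0000: CF_t = 3.550000, DF = 0.886764, PV = 3.148012
  t = 2.5000: CF_t = 3.550000, DF = 0.860518, PV = 3.054839
  t = 3.0000: CF_t = 3.550000, DF = 0.835049, PV = 2.964424
  t = 3.5000: CF_t = 3.550000, DF = 0.810334, PV = 2.876685
  t = 4.0000: CF_t = 3.550000, DF = 0.786350, PV = 2.791543
  t = 4.5000: CF_t = 3.550000, DF = 0.763076, PV = 2.708921
  t = 5.0000: CF_t = 3.550000, DF = 0.740491, PV = 2.628745
  t = 5.5000: CF_t = 3.550000, DF = 0.718575, PV = 2.550941
  t = 6.0000: CF_t = 3.550000, DF = 0.697307, PV = 2.475440
  t = 6.5000: CF_t = 3.550000, DF = 0.676669, PV = 2.402174
  t = 7.0000: CF_t = 103.550000, DF = 0.656641, PV = 67.995185
Price P = sum_t PV_t = 105.628835
Macaulay numerator sum_t t * PV_t:
  t * PV_t at t = 0.5000: 1.722465
  t * PV_t at t = 1.0000: 3.342969
  t * PV_t at t = 1.5000: 4.866039
  t * PV_t at t = 2.0000: 6.296024
  t * PV_t at t = 2.5000: 7.637098
  t * PV_t at t = 3.0000: 8.893273
  t * PV_t at t = 3.5000: 10.068399
  t * PV_t at t = 4.0000: 11.166174
  t * PV_t at t = 4.5000: 12.190146
  t * PV_t at t = 5.0000: 13.143723
  t * PV_t at t = 5.5000: 14.030175
  t * PV_t at t = 6.0000: 14.852640
  t * PV_t at t = 6.5000: 15.614129
  t * PV_t at t = 7.0000: 475.966293
Macaulay duration D = (sum_t t * PV_t) / P = 599.789547 / 105.628835 = 5.678275


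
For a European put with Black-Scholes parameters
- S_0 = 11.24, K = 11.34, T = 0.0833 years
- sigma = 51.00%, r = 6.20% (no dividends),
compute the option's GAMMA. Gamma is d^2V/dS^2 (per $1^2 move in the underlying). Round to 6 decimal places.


Answer: Gamma = 0.240846

Derivation:
d1 = 0.0485092390; d2 = -0.0986856319
phi(d1) = 0.3984731717; exp(-qT) = 1.0000000000; exp(-rT) = 0.9948487136
Gamma = exp(-qT) * phi(d1) / (S * sigma * sqrt(T)) = 1.0000000000 * 0.3984731717 / (11.2400 * 0.5100 * 0.2886173938) = 0.240846


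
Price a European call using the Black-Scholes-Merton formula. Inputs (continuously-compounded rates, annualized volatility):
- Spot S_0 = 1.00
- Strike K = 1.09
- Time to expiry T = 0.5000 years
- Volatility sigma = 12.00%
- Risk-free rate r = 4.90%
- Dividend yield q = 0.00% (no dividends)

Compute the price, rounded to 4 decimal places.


d1 = (ln(S/K) + (r - q + 0.5*sigma^2) * T) / (sigma * sqrt(T)) = -0.68445221
d2 = d1 - sigma * sqrt(T) = -0.76930503
exp(-rT) = 0.97579769; exp(-qT) = 1.00000000
C = S_0 * exp(-qT) * N(d1) - K * exp(-rT) * N(d2)
N(d1) = 0.24684483; N(d2) = 0.22085613
C = 1.0000 * 1.00000000 * 0.24684483 - 1.0900 * 0.97579769 * 0.22085613 = 0.0119

Answer: Price = 0.0119


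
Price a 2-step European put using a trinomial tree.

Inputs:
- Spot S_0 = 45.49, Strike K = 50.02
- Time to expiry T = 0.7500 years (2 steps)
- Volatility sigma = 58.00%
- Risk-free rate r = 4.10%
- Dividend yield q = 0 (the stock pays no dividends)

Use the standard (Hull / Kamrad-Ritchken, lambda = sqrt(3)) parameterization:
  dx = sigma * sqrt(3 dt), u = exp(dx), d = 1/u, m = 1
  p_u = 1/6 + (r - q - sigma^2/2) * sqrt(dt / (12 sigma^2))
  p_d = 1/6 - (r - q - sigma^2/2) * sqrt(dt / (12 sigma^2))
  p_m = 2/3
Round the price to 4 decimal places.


dt = T/N = 0.375000; dx = sigma*sqrt(3*dt) = 0.615183
u = exp(dx) = 1.849995; d = 1/u = 0.540542
p_u = 0.127898, p_m = 0.666667, p_d = 0.205436
Discount per step: exp(-r*dt) = 0.984743
Stock lattice S(k, j) with j the centered position index:
  k=0: S(0,+0) = 45.4900
  k=1: S(1,-1) = 24.5893; S(1,+0) = 45.4900; S(1,+1) = 84.1563
  k=2: S(2,-2) = 13.2915; S(2,-1) = 24.5893; S(2,+0) = 45.4900; S(2,+1) = 84.1563; S(2,+2) = 155.6887
Terminal payoffs V(N, j) = max(K - S_T, 0):
  V(2,-2) = 36.728474; V(2,-1) = 25.430743; V(2,+0) = 4.530000; V(2,+1) = 0.000000; V(2,+2) = 0.000000
Backward induction: V(k, j) = exp(-r*dt) * [p_u * V(k+1, j+1) + p_m * V(k+1, j) + p_d * V(k+1, j-1)]
  V(1,-1) = exp(-r*dt) * [p_u*4.530000 + p_m*25.430743 + p_d*36.728474] = 24.695909
  V(1,+0) = exp(-r*dt) * [p_u*0.000000 + p_m*4.530000 + p_d*25.430743] = 8.118593
  V(1,+1) = exp(-r*dt) * [p_u*0.000000 + p_m*0.000000 + p_d*4.530000] = 0.916424
  V(0,+0) = exp(-r*dt) * [p_u*0.916424 + p_m*8.118593 + p_d*24.695909] = 10.441249

Answer: Price = V(0,0) = 10.4412


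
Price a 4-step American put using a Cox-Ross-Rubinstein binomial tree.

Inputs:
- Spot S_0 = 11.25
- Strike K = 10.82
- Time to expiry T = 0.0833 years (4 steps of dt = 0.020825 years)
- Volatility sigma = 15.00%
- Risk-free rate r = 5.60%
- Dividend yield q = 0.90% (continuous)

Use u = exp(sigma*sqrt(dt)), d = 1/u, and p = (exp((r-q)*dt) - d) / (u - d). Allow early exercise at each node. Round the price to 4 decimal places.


dt = T/N = 0.020825
u = exp(sigma*sqrt(dt)) = 1.021882; d = 1/u = 0.978586
p = (exp((r-q)*dt) - d) / (u - d) = 0.517206
Discount per step: exp(-r*dt) = 0.998834
Stock lattice S(k, i) with i counting down-moves:
  k=0: S(0,0) = 11.2500
  k=1: S(1,0) = 11.4962; S(1,1) = 11.0091
  k=2: S(2,0) = 11.7477; S(2,1) = 11.2500; S(2,2) = 10.7734
  k=3: S(3,0) = 12.0048; S(3,1) = 11.4962; S(3,2) = 11.0091; S(3,3) = 10.5427
  k=4: S(4,0) = 12.2675; S(4,1) = 11.7477; S(4,2) = 11.2500; S(4,3) = 10.7734; S(4,4) = 10.3169
Terminal payoffs V(N, i) = max(K - S_T, 0):
  V(4,0) = 0.000000; V(4,1) = 0.000000; V(4,2) = 0.000000; V(4,3) = 0.046650; V(4,4) = 0.503104
Backward induction: V(k, i) = exp(-r*dt) * [p * V(k+1, i) + (1-p) * V(k+1, i+1)]; then take max(V_cont, immediate exercise) for American.
  V(3,0) = exp(-r*dt) * [p*0.000000 + (1-p)*0.000000] = 0.000000; exercise = 0.000000; V(3,0) = max -> 0.000000
  V(3,1) = exp(-r*dt) * [p*0.000000 + (1-p)*0.000000] = 0.000000; exercise = 0.000000; V(3,1) = max -> 0.000000
  V(3,2) = exp(-r*dt) * [p*0.000000 + (1-p)*0.046650] = 0.022496; exercise = 0.000000; V(3,2) = max -> 0.022496
  V(3,3) = exp(-r*dt) * [p*0.046650 + (1-p)*0.503104] = 0.266712; exercise = 0.277347; V(3,3) = max -> 0.277347
  V(2,0) = exp(-r*dt) * [p*0.000000 + (1-p)*0.000000] = 0.000000; exercise = 0.000000; V(2,0) = max -> 0.000000
  V(2,1) = exp(-r*dt) * [p*0.000000 + (1-p)*0.022496] = 0.010848; exercise = 0.000000; V(2,1) = max -> 0.010848
  V(2,2) = exp(-r*dt) * [p*0.022496 + (1-p)*0.277347] = 0.145367; exercise = 0.046650; V(2,2) = max -> 0.145367
  V(1,0) = exp(-r*dt) * [p*0.000000 + (1-p)*0.010848] = 0.005231; exercise = 0.000000; V(1,0) = max -> 0.005231
  V(1,1) = exp(-r*dt) * [p*0.010848 + (1-p)*0.145367] = 0.075705; exercise = 0.000000; V(1,1) = max -> 0.075705
  V(0,0) = exp(-r*dt) * [p*0.005231 + (1-p)*0.075705] = 0.039210; exercise = 0.000000; V(0,0) = max -> 0.039210

Answer: Price = V(0,0) = 0.0392


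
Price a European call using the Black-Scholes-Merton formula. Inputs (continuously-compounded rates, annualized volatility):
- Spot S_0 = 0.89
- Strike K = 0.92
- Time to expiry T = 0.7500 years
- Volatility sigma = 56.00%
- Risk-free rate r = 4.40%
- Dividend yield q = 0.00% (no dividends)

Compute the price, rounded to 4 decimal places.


d1 = (ln(S/K) + (r - q + 0.5*sigma^2) * T) / (sigma * sqrt(T)) = 0.24217327
d2 = d1 - sigma * sqrt(T) = -0.24280096
exp(-rT) = 0.96753856; exp(-qT) = 1.00000000
C = S_0 * exp(-qT) * N(d1) - K * exp(-rT) * N(d2)
N(d1) = 0.59567705; N(d2) = 0.40407980
C = 0.8900 * 1.00000000 * 0.59567705 - 0.9200 * 0.96753856 * 0.40407980 = 0.1705

Answer: Price = 0.1705


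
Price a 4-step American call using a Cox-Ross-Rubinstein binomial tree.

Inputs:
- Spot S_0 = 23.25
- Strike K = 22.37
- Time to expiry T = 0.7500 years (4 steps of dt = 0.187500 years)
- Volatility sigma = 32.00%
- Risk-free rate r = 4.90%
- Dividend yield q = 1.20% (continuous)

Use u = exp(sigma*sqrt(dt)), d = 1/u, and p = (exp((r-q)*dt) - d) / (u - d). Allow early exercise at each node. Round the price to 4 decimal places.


Answer: Price = V(0,0) = 3.2522

Derivation:
dt = T/N = 0.187500
u = exp(sigma*sqrt(dt)) = 1.148623; d = 1/u = 0.870607
p = (exp((r-q)*dt) - d) / (u - d) = 0.490455
Discount per step: exp(-r*dt) = 0.990855
Stock lattice S(k, i) with i counting down-moves:
  k=0: S(0,0) = 23.2500
  k=1: S(1,0) = 26.7055; S(1,1) = 20.2416
  k=2: S(2,0) = 30.6745; S(2,1) = 23.2500; S(2,2) = 17.6225
  k=3: S(3,0) = 35.2335; S(3,1) = 26.7055; S(3,2) = 20.2416; S(3,3) = 15.3423
  k=4: S(4,0) = 40.4700; S(4,1) = 30.6745; S(4,2) = 23.2500; S(4,3) = 17.6225; S(4,4) = 13.3571
Terminal payoffs V(N, i) = max(S_T - K, 0):
  V(4,0) = 18.100017; V(4,1) = 8.304548; V(4,2) = 0.880000; V(4,3) = 0.000000; V(4,4) = 0.000000
Backward induction: V(k, i) = exp(-r*dt) * [p * V(k+1, i) + (1-p) * V(k+1, i+1)]; then take max(V_cont, immediate exercise) for American.
  V(3,0) = exp(-r*dt) * [p*18.100017 + (1-p)*8.304548] = 12.988897; exercise = 12.863500; V(3,0) = max -> 12.988897
  V(3,1) = exp(-r*dt) * [p*8.304548 + (1-p)*0.880000] = 4.480054; exercise = 4.335491; V(3,1) = max -> 4.480054
  V(3,2) = exp(-r*dt) * [p*0.880000 + (1-p)*0.000000] = 0.427653; exercise = 0.000000; V(3,2) = max -> 0.427653
  V(3,3) = exp(-r*dt) * [p*0.000000 + (1-p)*0.000000] = 0.000000; exercise = 0.000000; V(3,3) = max -> 0.000000
  V(2,0) = exp(-r*dt) * [p*12.988897 + (1-p)*4.480054] = 8.574118; exercise = 8.304548; V(2,0) = max -> 8.574118
  V(2,1) = exp(-r*dt) * [p*4.480054 + (1-p)*0.427653] = 2.393084; exercise = 0.880000; V(2,1) = max -> 2.393084
  V(2,2) = exp(-r*dt) * [p*0.427653 + (1-p)*0.000000] = 0.207826; exercise = 0.000000; V(2,2) = max -> 0.207826
  V(1,0) = exp(-r*dt) * [p*8.574118 + (1-p)*2.393084] = 5.374991; exercise = 4.335491; V(1,0) = max -> 5.374991
  V(1,1) = exp(-r*dt) * [p*2.393084 + (1-p)*0.207826] = 1.267894; exercise = 0.000000; V(1,1) = max -> 1.267894
  V(0,0) = exp(-r*dt) * [p*5.374991 + (1-p)*1.267894] = 3.252221; exercise = 0.880000; V(0,0) = max -> 3.252221


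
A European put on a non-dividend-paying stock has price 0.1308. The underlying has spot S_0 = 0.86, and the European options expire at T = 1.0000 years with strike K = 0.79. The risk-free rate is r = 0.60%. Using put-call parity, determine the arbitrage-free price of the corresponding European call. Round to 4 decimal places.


Put-call parity: C - P = S_0 * exp(-qT) - K * exp(-rT).
S_0 * exp(-qT) = 0.8600 * 1.00000000 = 0.86000000
K * exp(-rT) = 0.7900 * 0.99401796 = 0.78527419
C = P + S*exp(-qT) - K*exp(-rT)
C = 0.1308 + 0.86000000 - 0.78527419 = 0.2055

Answer: Call price = 0.2055


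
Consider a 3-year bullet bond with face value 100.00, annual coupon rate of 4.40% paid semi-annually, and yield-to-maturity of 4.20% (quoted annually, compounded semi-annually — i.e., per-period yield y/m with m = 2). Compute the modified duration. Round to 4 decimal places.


Coupon per period c = face * coupon_rate / m = 2.200000
Periods per year m = 2; per-period yield y/m = 0.021000
Number of cashflows N = 6
Cashflows (t years, CF_t, discount factor 1/(1+y/m)^(m*t), PV):
  t = 0.5000: CF_t = 2.200000, DF = 0.979432, PV = 2.154750
  t = 1.0000: CF_t = 2.200000, DF = 0.959287, PV = 2.110431
  t = 1.5000: CF_t = 2.200000, DF = 0.939556, PV = 2.067024
  t = 2.0000: CF_t = 2.200000, DF = 0.920231, PV = 2.024509
  t = 2.5000: CF_t = 2.200000, DF = 0.901304, PV = 1.982869
  t = 3.0000: CF_t = 102.200000, DF = 0.882766, PV = 90.218675
Price P = sum_t PV_t = 100.558258
First compute Macaulay numerator sum_t t * PV_t:
  t * PV_t at t = 0.5000: 1.077375
  t * PV_t at t = 1.0000: 2.110431
  t * PV_t at t = 1.5000: 3.100536
  t * PV_t at t = 2.0000: 4.049018
  t * PV_t at t = 2.5000: 4.957172
  t * PV_t at t = 3.0000: 270.656024
Macaulay duration D = 285.950556 / 100.558258 = 2.843631
Modified duration = D / (1 + y/m) = 2.843631 / (1 + 0.021000) = 2.785143

Answer: Modified duration = 2.7851


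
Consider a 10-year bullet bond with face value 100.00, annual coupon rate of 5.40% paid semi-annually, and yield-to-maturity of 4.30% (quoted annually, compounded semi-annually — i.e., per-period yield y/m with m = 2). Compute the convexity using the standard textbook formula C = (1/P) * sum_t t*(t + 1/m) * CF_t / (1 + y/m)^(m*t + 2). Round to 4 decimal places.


Answer: Convexity = 73.6849

Derivation:
Coupon per period c = face * coupon_rate / m = 2.700000
Periods per year m = 2; per-period yield y/m = 0.021500
Number of cashflows N = 20
Cashflows (t years, CF_t, discount factor 1/(1+y/m)^(m*t), PV):
  t = 0.5000: CF_t = 2.700000, DF = 0.978953, PV = 2.643172
  t = 1.0000: CF_t = 2.700000, DF = 0.958348, PV = 2.587540
  t = 1.5000: CF_t = 2.700000, DF = 0.938177, PV = 2.533079
  t = 2.0000: CF_t = 2.700000, DF = 0.918431, PV = 2.479764
  t = 2.5000: CF_t = 2.700000, DF = 0.899100, PV = 2.427571
  t = 3.0000: CF_t = 2.700000, DF = 0.880177, PV = 2.376477
  t = 3.5000: CF_t = 2.700000, DF = 0.861651, PV = 2.326458
  t = 4.0000: CF_t = 2.700000, DF = 0.843515, PV = 2.277492
  t = 4.5000: CF_t = 2.700000, DF = 0.825762, PV = 2.229556
  t = 5.0000: CF_t = 2.700000, DF = 0.808381, PV = 2.182630
  t = 5.5000: CF_t = 2.700000, DF = 0.791367, PV = 2.136691
  t = 6.0000: CF_t = 2.700000, DF = 0.774711, PV = 2.091719
  t = 6.5000: CF_t = 2.700000, DF = 0.758405, PV = 2.047693
  t = 7.0000: CF_t = 2.700000, DF = 0.742442, PV = 2.004595
  t = 7.5000: CF_t = 2.700000, DF = 0.726816, PV = 1.962403
  t = 8.0000: CF_t = 2.700000, DF = 0.711518, PV = 1.921099
  t = 8.5000: CF_t = 2.700000, DF = 0.696543, PV = 1.880665
  t = 9.0000: CF_t = 2.700000, DF = 0.681882, PV = 1.841082
  t = 9.5000: CF_t = 2.700000, DF = 0.667530, PV = 1.802332
  t = 10.0000: CF_t = 102.700000, DF = 0.653480, PV = 67.112439
Price P = sum_t PV_t = 108.864454
Convexity numerator sum_t t*(t + 1/m) * CF_t / (1+y/m)^(m*t + 2):
  t = 0.5000: term = 1.266539
  t = 1.0000: term = 3.719645
  t = 1.5000: term = 7.282712
  t = 2.0000: term = 11.882383
  t = 2.5000: term = 17.448433
  t = 3.0000: term = 23.913662
  t = 3.5000: term = 31.213787
  t = 4.0000: term = 39.287334
  t = 4.5000: term = 48.075543
  t = 5.0000: term = 57.522269
  t = 5.5000: term = 67.573884
  t = 6.0000: term = 78.179192
  t = 6.5000: term = 89.289337
  t = 7.0000: term = 100.857717
  t = 7.5000: term = 112.839904
  t = 8.0000: term = 125.193563
  t = 8.5000: term = 137.878373
  t = 9.0000: term = 150.855955
  t = 9.5000: term = 164.089798
  t = 10.0000: term = 6753.292826
Convexity = (1/P) * sum = 8021.662857 / 108.864454 = 73.684867


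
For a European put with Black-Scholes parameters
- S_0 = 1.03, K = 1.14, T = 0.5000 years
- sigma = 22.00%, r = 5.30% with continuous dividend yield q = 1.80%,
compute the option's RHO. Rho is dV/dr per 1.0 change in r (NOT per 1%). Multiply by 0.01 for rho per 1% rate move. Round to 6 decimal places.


d1 = -0.4619943877; d2 = -0.6175578795
phi(d1) = 0.3585604764; exp(-qT) = 0.9910403788; exp(-rT) = 0.9738480438
N(-d2) = 0.7315665915
Rho = -K*T*exp(-rT)*N(-d2) = -1.1400 * 0.5000 * 0.9738480438 * 0.7315665915 = -0.406088

Answer: Rho = -0.406088


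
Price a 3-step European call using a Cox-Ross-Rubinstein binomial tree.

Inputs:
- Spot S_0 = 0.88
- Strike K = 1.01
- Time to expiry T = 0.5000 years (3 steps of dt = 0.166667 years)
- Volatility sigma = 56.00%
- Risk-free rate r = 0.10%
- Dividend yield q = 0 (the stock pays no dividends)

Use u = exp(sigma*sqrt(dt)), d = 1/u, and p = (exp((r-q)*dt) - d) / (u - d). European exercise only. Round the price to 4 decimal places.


dt = T/N = 0.166667
u = exp(sigma*sqrt(dt)) = 1.256863; d = 1/u = 0.795632
p = (exp((r-q)*dt) - d) / (u - d) = 0.443454
Discount per step: exp(-r*dt) = 0.999833
Stock lattice S(k, i) with i counting down-moves:
  k=0: S(0,0) = 0.8800
  k=1: S(1,0) = 1.1060; S(1,1) = 0.7002
  k=2: S(2,0) = 1.3901; S(2,1) = 0.8800; S(2,2) = 0.5571
  k=3: S(3,0) = 1.7472; S(3,1) = 1.1060; S(3,2) = 0.7002; S(3,3) = 0.4432
Terminal payoffs V(N, i) = max(S_T - K, 0):
  V(3,0) = 0.737216; V(3,1) = 0.096040; V(3,2) = 0.000000; V(3,3) = 0.000000
Backward induction: V(k, i) = exp(-r*dt) * [p * V(k+1, i) + (1-p) * V(k+1, i+1)].
  V(2,0) = exp(-r*dt) * [p*0.737216 + (1-p)*0.096040] = 0.380309
  V(2,1) = exp(-r*dt) * [p*0.096040 + (1-p)*0.000000] = 0.042582
  V(2,2) = exp(-r*dt) * [p*0.000000 + (1-p)*0.000000] = 0.000000
  V(1,0) = exp(-r*dt) * [p*0.380309 + (1-p)*0.042582] = 0.192316
  V(1,1) = exp(-r*dt) * [p*0.042582 + (1-p)*0.000000] = 0.018880
  V(0,0) = exp(-r*dt) * [p*0.192316 + (1-p)*0.018880] = 0.095775

Answer: Price = V(0,0) = 0.0958


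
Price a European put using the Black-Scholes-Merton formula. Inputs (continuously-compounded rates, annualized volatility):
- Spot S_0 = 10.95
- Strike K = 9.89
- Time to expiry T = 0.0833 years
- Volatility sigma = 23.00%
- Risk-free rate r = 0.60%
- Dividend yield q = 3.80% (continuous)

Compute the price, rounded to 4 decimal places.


d1 = (ln(S/K) + (r - q + 0.5*sigma^2) * T) / (sigma * sqrt(T)) = 1.52681442
d2 = d1 - sigma * sqrt(T) = 1.46043242
exp(-rT) = 0.99950032; exp(-qT) = 0.99683960
P = K * exp(-rT) * N(-d2) - S_0 * exp(-qT) * N(-d1)
N(-d1) = 0.06340358; N(-d2) = 0.07208563
P = 9.8900 * 0.99950032 * 0.07208563 - 10.9500 * 0.99683960 * 0.06340358 = 0.0205

Answer: Price = 0.0205


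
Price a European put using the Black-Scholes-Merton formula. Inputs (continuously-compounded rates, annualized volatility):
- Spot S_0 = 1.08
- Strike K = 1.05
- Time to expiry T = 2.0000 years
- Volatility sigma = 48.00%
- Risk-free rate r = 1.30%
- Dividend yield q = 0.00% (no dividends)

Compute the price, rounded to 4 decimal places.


d1 = (ln(S/K) + (r - q + 0.5*sigma^2) * T) / (sigma * sqrt(T)) = 0.41921249
d2 = d1 - sigma * sqrt(T) = -0.25961002
exp(-rT) = 0.97433509; exp(-qT) = 1.00000000
P = K * exp(-rT) * N(-d2) - S_0 * exp(-qT) * N(-d1)
N(-d1) = 0.33753042; N(-d2) = 0.60241770
P = 1.0500 * 0.97433509 * 0.60241770 - 1.0800 * 1.00000000 * 0.33753042 = 0.2518

Answer: Price = 0.2518


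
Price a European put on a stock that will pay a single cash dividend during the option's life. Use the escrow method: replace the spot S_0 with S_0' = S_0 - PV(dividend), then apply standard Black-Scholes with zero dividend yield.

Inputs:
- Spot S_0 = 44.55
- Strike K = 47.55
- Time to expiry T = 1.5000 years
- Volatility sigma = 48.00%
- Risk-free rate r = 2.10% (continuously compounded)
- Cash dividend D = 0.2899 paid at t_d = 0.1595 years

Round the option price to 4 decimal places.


PV(D) = D * exp(-r * t_d) = 0.2899 * 0.99665610 = 0.28893060
S_0' = S_0 - PV(D) = 44.5500 - 0.28893060 = 44.26106940
d1 = (ln(S_0'/K) + (r + sigma^2/2)*T) / (sigma*sqrt(T)) = 0.22559751
d2 = d1 - sigma*sqrt(T) = -0.36228003
exp(-rT) = 0.96899096
N(-d1) = 0.41075724; N(-d2) = 0.64142861
P = K * exp(-rT) * N(-d2) - S_0' * N(-d1) = 47.5500 * 0.96899096 * 0.64142861 - 44.26106940 * 0.41075724 = 11.3736

Answer: Price = 11.3736


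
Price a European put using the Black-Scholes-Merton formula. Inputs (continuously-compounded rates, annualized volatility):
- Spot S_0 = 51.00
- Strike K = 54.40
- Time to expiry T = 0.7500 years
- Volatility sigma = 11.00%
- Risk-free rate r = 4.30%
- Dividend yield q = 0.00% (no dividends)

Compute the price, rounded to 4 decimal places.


Answer: Price = 2.9180

Derivation:
d1 = (ln(S/K) + (r - q + 0.5*sigma^2) * T) / (sigma * sqrt(T)) = -0.29131017
d2 = d1 - sigma * sqrt(T) = -0.38657297
exp(-rT) = 0.96826449; exp(-qT) = 1.00000000
P = K * exp(-rT) * N(-d2) - S_0 * exp(-qT) * N(-d1)
N(-d1) = 0.61459295; N(-d2) = 0.65046381
P = 54.4000 * 0.96826449 * 0.65046381 - 51.0000 * 1.00000000 * 0.61459295 = 2.9180


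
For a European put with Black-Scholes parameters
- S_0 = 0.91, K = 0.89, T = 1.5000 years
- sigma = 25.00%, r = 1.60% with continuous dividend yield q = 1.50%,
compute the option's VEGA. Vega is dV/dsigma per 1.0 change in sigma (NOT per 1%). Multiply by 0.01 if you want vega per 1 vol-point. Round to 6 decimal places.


Answer: Vega = 0.423332

Derivation:
d1 = 0.2305725492; d2 = -0.0756136686
phi(d1) = 0.3884773611; exp(-qT) = 0.9777512372; exp(-rT) = 0.9762857098
Vega = S * exp(-qT) * phi(d1) * sqrt(T) = 0.9100 * 0.9777512372 * 0.3884773611 * 1.2247448714 = 0.423332


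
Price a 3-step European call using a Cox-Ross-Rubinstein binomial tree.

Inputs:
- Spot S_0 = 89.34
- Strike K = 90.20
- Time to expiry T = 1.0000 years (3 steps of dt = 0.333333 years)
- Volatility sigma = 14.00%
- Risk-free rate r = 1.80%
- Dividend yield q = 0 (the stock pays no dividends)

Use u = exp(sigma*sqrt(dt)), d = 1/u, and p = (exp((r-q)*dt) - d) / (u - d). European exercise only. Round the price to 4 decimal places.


dt = T/N = 0.333333
u = exp(sigma*sqrt(dt)) = 1.084186; d = 1/u = 0.922351
p = (exp((r-q)*dt) - d) / (u - d) = 0.516990
Discount per step: exp(-r*dt) = 0.994018
Stock lattice S(k, i) with i counting down-moves:
  k=0: S(0,0) = 89.3400
  k=1: S(1,0) = 96.8611; S(1,1) = 82.4029
  k=2: S(2,0) = 105.0154; S(2,1) = 89.3400; S(2,2) = 76.0044
  k=3: S(3,0) = 113.8562; S(3,1) = 96.8611; S(3,2) = 82.4029; S(3,3) = 70.1028
Terminal payoffs V(N, i) = max(S_T - K, 0):
  V(3,0) = 23.656221; V(3,1) = 6.661135; V(3,2) = 0.000000; V(3,3) = 0.000000
Backward induction: V(k, i) = exp(-r*dt) * [p * V(k+1, i) + (1-p) * V(k+1, i+1)].
  V(2,0) = exp(-r*dt) * [p*23.656221 + (1-p)*6.661135] = 15.355020
  V(2,1) = exp(-r*dt) * [p*6.661135 + (1-p)*0.000000] = 3.423141
  V(2,2) = exp(-r*dt) * [p*0.000000 + (1-p)*0.000000] = 0.000000
  V(1,0) = exp(-r*dt) * [p*15.355020 + (1-p)*3.423141] = 9.534427
  V(1,1) = exp(-r*dt) * [p*3.423141 + (1-p)*0.000000] = 1.759144
  V(0,0) = exp(-r*dt) * [p*9.534427 + (1-p)*1.759144] = 5.744319

Answer: Price = V(0,0) = 5.7443


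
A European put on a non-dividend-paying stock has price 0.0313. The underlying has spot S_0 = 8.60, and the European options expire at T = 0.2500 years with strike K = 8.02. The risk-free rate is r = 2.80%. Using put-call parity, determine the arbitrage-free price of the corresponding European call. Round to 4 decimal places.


Put-call parity: C - P = S_0 * exp(-qT) - K * exp(-rT).
S_0 * exp(-qT) = 8.6000 * 1.00000000 = 8.60000000
K * exp(-rT) = 8.0200 * 0.99302444 = 7.96405603
C = P + S*exp(-qT) - K*exp(-rT)
C = 0.0313 + 8.60000000 - 7.96405603 = 0.6672

Answer: Call price = 0.6672


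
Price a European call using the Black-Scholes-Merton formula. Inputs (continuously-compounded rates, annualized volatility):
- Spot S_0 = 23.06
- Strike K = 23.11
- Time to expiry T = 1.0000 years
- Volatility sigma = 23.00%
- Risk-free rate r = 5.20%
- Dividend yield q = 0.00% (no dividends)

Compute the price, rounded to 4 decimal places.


d1 = (ln(S/K) + (r - q + 0.5*sigma^2) * T) / (sigma * sqrt(T)) = 0.33166996
d2 = d1 - sigma * sqrt(T) = 0.10166996
exp(-rT) = 0.94932887; exp(-qT) = 1.00000000
C = S_0 * exp(-qT) * N(d1) - K * exp(-rT) * N(d2)
N(d1) = 0.62993076; N(d2) = 0.54049068
C = 23.0600 * 1.00000000 * 0.62993076 - 23.1100 * 0.94932887 * 0.54049068 = 2.6684

Answer: Price = 2.6684


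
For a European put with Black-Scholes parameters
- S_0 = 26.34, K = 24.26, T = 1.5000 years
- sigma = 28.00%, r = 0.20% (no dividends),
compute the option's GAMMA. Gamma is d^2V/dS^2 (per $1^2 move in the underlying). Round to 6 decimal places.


Answer: Gamma = 0.040436

Derivation:
d1 = 0.4200868867; d2 = 0.0771583227
phi(d1) = 0.3652493422; exp(-qT) = 1.0000000000; exp(-rT) = 0.9970044955
Gamma = exp(-qT) * phi(d1) / (S * sigma * sqrt(T)) = 1.0000000000 * 0.3652493422 / (26.3400 * 0.2800 * 1.2247448714) = 0.040436


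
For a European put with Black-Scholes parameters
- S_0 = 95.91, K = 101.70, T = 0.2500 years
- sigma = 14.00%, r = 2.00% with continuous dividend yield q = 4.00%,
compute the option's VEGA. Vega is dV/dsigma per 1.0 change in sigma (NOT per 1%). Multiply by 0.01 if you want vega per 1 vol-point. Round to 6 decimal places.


d1 = -0.8738150188; d2 = -0.9438150188
phi(d1) = 0.2723370360; exp(-qT) = 0.9900498337; exp(-rT) = 0.9950124792
Vega = S * exp(-qT) * phi(d1) * sqrt(T) = 95.9100 * 0.9900498337 * 0.2723370360 * 0.5000000000 = 12.929974

Answer: Vega = 12.929974


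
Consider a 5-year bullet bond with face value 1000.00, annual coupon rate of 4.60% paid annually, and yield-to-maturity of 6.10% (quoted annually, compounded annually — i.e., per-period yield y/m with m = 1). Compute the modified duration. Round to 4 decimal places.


Answer: Modified duration = 4.3008

Derivation:
Coupon per period c = face * coupon_rate / m = 46.000000
Periods per year m = 1; per-period yield y/m = 0.061000
Number of cashflows N = 5
Cashflows (t years, CF_t, discount factor 1/(1+y/m)^(m*t), PV):
  t = 1.0000: CF_t = 46.000000, DF = 0.942507, PV = 43.355325
  t = 2.0000: CF_t = 46.000000, DF = 0.888320, PV = 40.862700
  t = 3.0000: CF_t = 46.000000, DF = 0.837247, PV = 38.513384
  t = 4.0000: CF_t = 46.000000, DF = 0.789112, PV = 36.299137
  t = 5.0000: CF_t = 1046.000000, DF = 0.743743, PV = 777.955517
Price P = sum_t PV_t = 936.986063
First compute Macaulay numerator sum_t t * PV_t:
  t * PV_t at t = 1.0000: 43.355325
  t * PV_t at t = 2.0000: 81.725401
  t * PV_t at t = 3.0000: 115.540152
  t * PV_t at t = 4.0000: 145.196547
  t * PV_t at t = 5.0000: 3889.777585
Macaulay duration D = 4275.595010 / 936.986063 = 4.563136
Modified duration = D / (1 + y/m) = 4.563136 / (1 + 0.061000) = 4.300788


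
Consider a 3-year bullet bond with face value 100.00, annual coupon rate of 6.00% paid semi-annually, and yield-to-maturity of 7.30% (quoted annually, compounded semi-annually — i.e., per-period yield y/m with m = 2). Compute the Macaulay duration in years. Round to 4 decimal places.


Answer: Macaulay duration = 2.7855 years

Derivation:
Coupon per period c = face * coupon_rate / m = 3.000000
Periods per year m = 2; per-period yield y/m = 0.036500
Number of cashflows N = 6
Cashflows (t years, CF_t, discount factor 1/(1+y/m)^(m*t), PV):
  t = 0.5000: CF_t = 3.000000, DF = 0.964785, PV = 2.894356
  t = 1.0000: CF_t = 3.000000, DF = 0.930811, PV = 2.792432
  t = 1.5000: CF_t = 3.000000, DF = 0.898033, PV = 2.694098
  t = 2.0000: CF_t = 3.000000, DF = 0.866409, PV = 2.599226
  t = 2.5000: CF_t = 3.000000, DF = 0.835898, PV = 2.507695
  t = 3.0000: CF_t = 103.000000, DF = 0.806462, PV = 83.065634
Price P = sum_t PV_t = 96.553441
Macaulay numerator sum_t t * PV_t:
  t * PV_t at t = 0.5000: 1.447178
  t * PV_t at t = 1.0000: 2.792432
  t * PV_t at t = 1.5000: 4.041146
  t * PV_t at t = 2.0000: 5.198452
  t * PV_t at t = 2.5000: 6.269238
  t * PV_t at t = 3.0000: 249.196903
Macaulay duration D = (sum_t t * PV_t) / P = 268.945349 / 96.553441 = 2.785456


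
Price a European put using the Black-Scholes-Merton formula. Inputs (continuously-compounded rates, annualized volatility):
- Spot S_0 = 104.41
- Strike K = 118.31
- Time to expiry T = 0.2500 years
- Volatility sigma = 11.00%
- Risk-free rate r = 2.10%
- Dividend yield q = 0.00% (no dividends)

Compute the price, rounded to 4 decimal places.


d1 = (ln(S/K) + (r - q + 0.5*sigma^2) * T) / (sigma * sqrt(T)) = -2.14946076
d2 = d1 - sigma * sqrt(T) = -2.20446076
exp(-rT) = 0.99476376; exp(-qT) = 1.00000000
P = K * exp(-rT) * N(-d2) - S_0 * exp(-qT) * N(-d1)
N(-d1) = 0.98420105; N(-d2) = 0.98625402
P = 118.3100 * 0.99476376 * 0.98625402 - 104.4100 * 1.00000000 * 0.98420105 = 13.3123

Answer: Price = 13.3123


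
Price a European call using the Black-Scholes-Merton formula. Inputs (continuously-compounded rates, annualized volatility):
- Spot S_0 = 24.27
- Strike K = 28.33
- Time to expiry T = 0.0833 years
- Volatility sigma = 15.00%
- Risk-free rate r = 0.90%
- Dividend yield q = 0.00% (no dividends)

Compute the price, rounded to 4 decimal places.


Answer: Price = 0.0001

Derivation:
d1 = (ln(S/K) + (r - q + 0.5*sigma^2) * T) / (sigma * sqrt(T)) = -3.53393968
d2 = d1 - sigma * sqrt(T) = -3.57723229
exp(-rT) = 0.99925058; exp(-qT) = 1.00000000
C = S_0 * exp(-qT) * N(d1) - K * exp(-rT) * N(d2)
N(d1) = 0.00020471; N(d2) = 0.00017363
C = 24.2700 * 1.00000000 * 0.00020471 - 28.3300 * 0.99925058 * 0.00017363 = 0.0001
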